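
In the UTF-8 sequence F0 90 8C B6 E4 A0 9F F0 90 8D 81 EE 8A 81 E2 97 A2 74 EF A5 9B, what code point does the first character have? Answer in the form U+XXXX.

U+10336

Offset 0: leading byte 0xF0 = 11110000 → 4-byte char #1 = F0 90 8C B6.
Leading byte 0xF0 = 11110000 matches 11110xxx → 4-byte sequence.
Byte 1: 0xF0 = 11110000, payload 000 (3 bits).
Byte 2: 0x90 = 10010000 (10xxxxxx ✓), payload 010000.
Byte 3: 0x8C = 10001100 (10xxxxxx ✓), payload 001100.
Byte 4: 0xB6 = 10110110 (10xxxxxx ✓), payload 110110.
Concatenate: 000010000001100110110 = 0x10336 (21 bits → U+10336).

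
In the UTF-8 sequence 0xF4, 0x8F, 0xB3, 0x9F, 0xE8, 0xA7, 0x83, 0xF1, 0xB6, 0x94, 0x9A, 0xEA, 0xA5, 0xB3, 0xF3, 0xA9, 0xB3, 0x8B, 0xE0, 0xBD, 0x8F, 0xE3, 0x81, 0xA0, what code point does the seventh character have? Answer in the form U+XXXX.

U+3060

Offset 0: leading byte 0xF4 = 11110100 → 4-byte char #1 = F4 8F B3 9F.
Offset 4: leading byte 0xE8 = 11101000 → 3-byte char #2 = E8 A7 83.
Offset 7: leading byte 0xF1 = 11110001 → 4-byte char #3 = F1 B6 94 9A.
Offset 11: leading byte 0xEA = 11101010 → 3-byte char #4 = EA A5 B3.
Offset 14: leading byte 0xF3 = 11110011 → 4-byte char #5 = F3 A9 B3 8B.
Offset 18: leading byte 0xE0 = 11100000 → 3-byte char #6 = E0 BD 8F.
Offset 21: leading byte 0xE3 = 11100011 → 3-byte char #7 = E3 81 A0.
Leading byte 0xE3 = 11100011 matches 1110xxxx → 3-byte sequence.
Byte 1: 0xE3 = 11100011, payload 0011 (4 bits).
Byte 2: 0x81 = 10000001 (10xxxxxx ✓), payload 000001.
Byte 3: 0xA0 = 10100000 (10xxxxxx ✓), payload 100000.
Concatenate: 0011000001100000 = 0x3060 (16 bits → U+3060).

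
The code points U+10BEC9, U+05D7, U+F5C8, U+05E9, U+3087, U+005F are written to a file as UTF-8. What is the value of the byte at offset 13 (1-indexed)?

0x82

1-indexed offset 13 is 0-indexed offset 12.
U+10BEC9 → 4-byte form F4 8B BB 89 at offsets 0–3.
U+05D7 → 2-byte form D7 97 at offsets 4–5.
U+F5C8 → 3-byte form EF 97 88 at offsets 6–8.
U+05E9 → 2-byte form D7 A9 at offsets 9–10.
U+3087 → 3-byte form E3 82 87 at offsets 11–13.
Offset 12 falls in char 5's range; it's byte 2 of E3 82 87 = 0x82.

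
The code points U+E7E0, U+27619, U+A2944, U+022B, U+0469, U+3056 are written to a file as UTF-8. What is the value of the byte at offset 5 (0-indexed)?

U+E7E0 → 3-byte form EE 9F A0 at offsets 0–2.
U+27619 → 4-byte form F0 A7 98 99 at offsets 3–6.
Offset 5 falls in char 2's range; it's byte 3 of F0 A7 98 99 = 0x98.

0x98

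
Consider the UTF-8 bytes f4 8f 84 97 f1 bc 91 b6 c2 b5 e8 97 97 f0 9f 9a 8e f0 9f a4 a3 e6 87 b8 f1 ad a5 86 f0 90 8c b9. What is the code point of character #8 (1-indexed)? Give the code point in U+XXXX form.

Offset 0: leading byte 0xF4 = 11110100 → 4-byte char #1 = F4 8F 84 97.
Offset 4: leading byte 0xF1 = 11110001 → 4-byte char #2 = F1 BC 91 B6.
Offset 8: leading byte 0xC2 = 11000010 → 2-byte char #3 = C2 B5.
Offset 10: leading byte 0xE8 = 11101000 → 3-byte char #4 = E8 97 97.
Offset 13: leading byte 0xF0 = 11110000 → 4-byte char #5 = F0 9F 9A 8E.
Offset 17: leading byte 0xF0 = 11110000 → 4-byte char #6 = F0 9F A4 A3.
Offset 21: leading byte 0xE6 = 11100110 → 3-byte char #7 = E6 87 B8.
Offset 24: leading byte 0xF1 = 11110001 → 4-byte char #8 = F1 AD A5 86.
Leading byte 0xF1 = 11110001 matches 11110xxx → 4-byte sequence.
Byte 1: 0xF1 = 11110001, payload 001 (3 bits).
Byte 2: 0xAD = 10101101 (10xxxxxx ✓), payload 101101.
Byte 3: 0xA5 = 10100101 (10xxxxxx ✓), payload 100101.
Byte 4: 0x86 = 10000110 (10xxxxxx ✓), payload 000110.
Concatenate: 001101101100101000110 = 0x6D946 (21 bits → U+6D946).

U+6D946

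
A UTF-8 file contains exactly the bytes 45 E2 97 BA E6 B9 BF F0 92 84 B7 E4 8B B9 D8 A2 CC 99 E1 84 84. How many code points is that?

8

Byte at offset 0: 0x45 = 01000101 → 1-byte char (#1). Advance 1.
Byte at offset 1: 0xE2 = 11100010 → 3-byte char (#2). Advance 3.
Byte at offset 4: 0xE6 = 11100110 → 3-byte char (#3). Advance 3.
Byte at offset 7: 0xF0 = 11110000 → 4-byte char (#4). Advance 4.
Byte at offset 11: 0xE4 = 11100100 → 3-byte char (#5). Advance 3.
Byte at offset 14: 0xD8 = 11011000 → 2-byte char (#6). Advance 2.
Byte at offset 16: 0xCC = 11001100 → 2-byte char (#7). Advance 2.
Byte at offset 18: 0xE1 = 11100001 → 3-byte char (#8). Advance 3.
Reached end at offset 21 after 8 code points.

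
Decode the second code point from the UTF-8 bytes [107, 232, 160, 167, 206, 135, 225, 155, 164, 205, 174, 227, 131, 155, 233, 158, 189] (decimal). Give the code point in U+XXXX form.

Offset 0: leading byte 0x6B = 01101011 → 1-byte char #1 = 6B.
Offset 1: leading byte 0xE8 = 11101000 → 3-byte char #2 = E8 A0 A7.
Leading byte 0xE8 = 11101000 matches 1110xxxx → 3-byte sequence.
Byte 1: 0xE8 = 11101000, payload 1000 (4 bits).
Byte 2: 0xA0 = 10100000 (10xxxxxx ✓), payload 100000.
Byte 3: 0xA7 = 10100111 (10xxxxxx ✓), payload 100111.
Concatenate: 1000100000100111 = 0x8827 (16 bits → U+8827).

U+8827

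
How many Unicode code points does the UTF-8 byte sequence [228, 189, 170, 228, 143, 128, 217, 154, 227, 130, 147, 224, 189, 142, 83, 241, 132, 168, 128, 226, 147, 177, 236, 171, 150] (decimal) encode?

9

Byte at offset 0: 0xE4 = 11100100 → 3-byte char (#1). Advance 3.
Byte at offset 3: 0xE4 = 11100100 → 3-byte char (#2). Advance 3.
Byte at offset 6: 0xD9 = 11011001 → 2-byte char (#3). Advance 2.
Byte at offset 8: 0xE3 = 11100011 → 3-byte char (#4). Advance 3.
Byte at offset 11: 0xE0 = 11100000 → 3-byte char (#5). Advance 3.
Byte at offset 14: 0x53 = 01010011 → 1-byte char (#6). Advance 1.
Byte at offset 15: 0xF1 = 11110001 → 4-byte char (#7). Advance 4.
Byte at offset 19: 0xE2 = 11100010 → 3-byte char (#8). Advance 3.
Byte at offset 22: 0xEC = 11101100 → 3-byte char (#9). Advance 3.
Reached end at offset 25 after 9 code points.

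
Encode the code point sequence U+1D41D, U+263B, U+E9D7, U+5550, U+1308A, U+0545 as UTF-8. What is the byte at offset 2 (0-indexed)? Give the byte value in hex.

0x90

U+1D41D → 4-byte form F0 9D 90 9D at offsets 0–3.
Offset 2 falls in char 1's range; it's byte 3 of F0 9D 90 9D = 0x90.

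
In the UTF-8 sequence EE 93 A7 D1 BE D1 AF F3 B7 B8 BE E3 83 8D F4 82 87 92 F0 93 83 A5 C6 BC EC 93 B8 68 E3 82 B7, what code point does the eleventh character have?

Offset 0: leading byte 0xEE = 11101110 → 3-byte char #1 = EE 93 A7.
Offset 3: leading byte 0xD1 = 11010001 → 2-byte char #2 = D1 BE.
Offset 5: leading byte 0xD1 = 11010001 → 2-byte char #3 = D1 AF.
Offset 7: leading byte 0xF3 = 11110011 → 4-byte char #4 = F3 B7 B8 BE.
Offset 11: leading byte 0xE3 = 11100011 → 3-byte char #5 = E3 83 8D.
Offset 14: leading byte 0xF4 = 11110100 → 4-byte char #6 = F4 82 87 92.
Offset 18: leading byte 0xF0 = 11110000 → 4-byte char #7 = F0 93 83 A5.
Offset 22: leading byte 0xC6 = 11000110 → 2-byte char #8 = C6 BC.
Offset 24: leading byte 0xEC = 11101100 → 3-byte char #9 = EC 93 B8.
Offset 27: leading byte 0x68 = 01101000 → 1-byte char #10 = 68.
Offset 28: leading byte 0xE3 = 11100011 → 3-byte char #11 = E3 82 B7.
Leading byte 0xE3 = 11100011 matches 1110xxxx → 3-byte sequence.
Byte 1: 0xE3 = 11100011, payload 0011 (4 bits).
Byte 2: 0x82 = 10000010 (10xxxxxx ✓), payload 000010.
Byte 3: 0xB7 = 10110111 (10xxxxxx ✓), payload 110111.
Concatenate: 0011000010110111 = 0x30B7 (16 bits → U+30B7).

U+30B7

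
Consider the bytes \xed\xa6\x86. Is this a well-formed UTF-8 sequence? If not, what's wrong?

Structurally a 3-byte sequence; payload = 0xD986.
But 0xD986 is in U+D800–U+DFFF, the surrogate range. Surrogates are not Unicode scalar values and are forbidden in UTF-8.

invalid (encodes a surrogate (U+D800–U+DFFF))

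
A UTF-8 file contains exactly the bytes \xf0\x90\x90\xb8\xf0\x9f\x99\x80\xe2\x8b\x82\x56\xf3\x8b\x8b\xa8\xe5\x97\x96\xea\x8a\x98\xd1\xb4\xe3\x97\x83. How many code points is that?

Byte at offset 0: 0xF0 = 11110000 → 4-byte char (#1). Advance 4.
Byte at offset 4: 0xF0 = 11110000 → 4-byte char (#2). Advance 4.
Byte at offset 8: 0xE2 = 11100010 → 3-byte char (#3). Advance 3.
Byte at offset 11: 0x56 = 01010110 → 1-byte char (#4). Advance 1.
Byte at offset 12: 0xF3 = 11110011 → 4-byte char (#5). Advance 4.
Byte at offset 16: 0xE5 = 11100101 → 3-byte char (#6). Advance 3.
Byte at offset 19: 0xEA = 11101010 → 3-byte char (#7). Advance 3.
Byte at offset 22: 0xD1 = 11010001 → 2-byte char (#8). Advance 2.
Byte at offset 24: 0xE3 = 11100011 → 3-byte char (#9). Advance 3.
Reached end at offset 27 after 9 code points.

9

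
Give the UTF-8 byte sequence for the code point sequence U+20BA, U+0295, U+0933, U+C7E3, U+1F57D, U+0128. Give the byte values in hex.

E2 82 BA CA 95 E0 A4 B3 EC 9F A3 F0 9F 95 BD C4 A8

U+20BA: 3-byte form → E2 82 BA.
U+0295: 2-byte form → CA 95.
U+0933: 3-byte form → E0 A4 B3.
U+C7E3: 3-byte form → EC 9F A3.
U+1F57D: 4-byte form → F0 9F 95 BD.
U+0128: 2-byte form → C4 A8.
Concatenated (17 bytes): E2 82 BA CA 95 E0 A4 B3 EC 9F A3 F0 9F 95 BD C4 A8.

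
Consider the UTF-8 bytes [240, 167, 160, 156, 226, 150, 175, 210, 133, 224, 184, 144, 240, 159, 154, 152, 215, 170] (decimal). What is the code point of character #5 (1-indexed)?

Offset 0: leading byte 0xF0 = 11110000 → 4-byte char #1 = F0 A7 A0 9C.
Offset 4: leading byte 0xE2 = 11100010 → 3-byte char #2 = E2 96 AF.
Offset 7: leading byte 0xD2 = 11010010 → 2-byte char #3 = D2 85.
Offset 9: leading byte 0xE0 = 11100000 → 3-byte char #4 = E0 B8 90.
Offset 12: leading byte 0xF0 = 11110000 → 4-byte char #5 = F0 9F 9A 98.
Leading byte 0xF0 = 11110000 matches 11110xxx → 4-byte sequence.
Byte 1: 0xF0 = 11110000, payload 000 (3 bits).
Byte 2: 0x9F = 10011111 (10xxxxxx ✓), payload 011111.
Byte 3: 0x9A = 10011010 (10xxxxxx ✓), payload 011010.
Byte 4: 0x98 = 10011000 (10xxxxxx ✓), payload 011000.
Concatenate: 000011111011010011000 = 0x1F698 (21 bits → U+1F698).

U+1F698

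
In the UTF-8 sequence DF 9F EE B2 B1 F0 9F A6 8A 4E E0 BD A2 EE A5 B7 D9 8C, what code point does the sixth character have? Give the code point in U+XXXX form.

Offset 0: leading byte 0xDF = 11011111 → 2-byte char #1 = DF 9F.
Offset 2: leading byte 0xEE = 11101110 → 3-byte char #2 = EE B2 B1.
Offset 5: leading byte 0xF0 = 11110000 → 4-byte char #3 = F0 9F A6 8A.
Offset 9: leading byte 0x4E = 01001110 → 1-byte char #4 = 4E.
Offset 10: leading byte 0xE0 = 11100000 → 3-byte char #5 = E0 BD A2.
Offset 13: leading byte 0xEE = 11101110 → 3-byte char #6 = EE A5 B7.
Leading byte 0xEE = 11101110 matches 1110xxxx → 3-byte sequence.
Byte 1: 0xEE = 11101110, payload 1110 (4 bits).
Byte 2: 0xA5 = 10100101 (10xxxxxx ✓), payload 100101.
Byte 3: 0xB7 = 10110111 (10xxxxxx ✓), payload 110111.
Concatenate: 1110100101110111 = 0xE977 (16 bits → U+E977).

U+E977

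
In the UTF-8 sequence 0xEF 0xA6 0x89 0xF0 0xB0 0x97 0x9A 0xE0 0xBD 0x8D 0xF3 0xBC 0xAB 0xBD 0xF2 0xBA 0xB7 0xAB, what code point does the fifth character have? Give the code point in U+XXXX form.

U+BADEB

Offset 0: leading byte 0xEF = 11101111 → 3-byte char #1 = EF A6 89.
Offset 3: leading byte 0xF0 = 11110000 → 4-byte char #2 = F0 B0 97 9A.
Offset 7: leading byte 0xE0 = 11100000 → 3-byte char #3 = E0 BD 8D.
Offset 10: leading byte 0xF3 = 11110011 → 4-byte char #4 = F3 BC AB BD.
Offset 14: leading byte 0xF2 = 11110010 → 4-byte char #5 = F2 BA B7 AB.
Leading byte 0xF2 = 11110010 matches 11110xxx → 4-byte sequence.
Byte 1: 0xF2 = 11110010, payload 010 (3 bits).
Byte 2: 0xBA = 10111010 (10xxxxxx ✓), payload 111010.
Byte 3: 0xB7 = 10110111 (10xxxxxx ✓), payload 110111.
Byte 4: 0xAB = 10101011 (10xxxxxx ✓), payload 101011.
Concatenate: 010111010110111101011 = 0xBADEB (21 bits → U+BADEB).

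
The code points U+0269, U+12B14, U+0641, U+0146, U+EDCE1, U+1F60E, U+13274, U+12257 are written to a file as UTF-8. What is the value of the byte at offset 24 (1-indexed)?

0x92

1-indexed offset 24 is 0-indexed offset 23.
U+0269 → 2-byte form C9 A9 at offsets 0–1.
U+12B14 → 4-byte form F0 92 AC 94 at offsets 2–5.
U+0641 → 2-byte form D9 81 at offsets 6–7.
U+0146 → 2-byte form C5 86 at offsets 8–9.
U+EDCE1 → 4-byte form F3 AD B3 A1 at offsets 10–13.
U+1F60E → 4-byte form F0 9F 98 8E at offsets 14–17.
U+13274 → 4-byte form F0 93 89 B4 at offsets 18–21.
U+12257 → 4-byte form F0 92 89 97 at offsets 22–25.
Offset 23 falls in char 8's range; it's byte 2 of F0 92 89 97 = 0x92.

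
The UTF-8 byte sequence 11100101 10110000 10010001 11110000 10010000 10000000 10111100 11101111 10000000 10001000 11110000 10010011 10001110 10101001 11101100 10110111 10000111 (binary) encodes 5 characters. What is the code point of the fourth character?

U+133A9

Offset 0: leading byte 0xE5 = 11100101 → 3-byte char #1 = E5 B0 91.
Offset 3: leading byte 0xF0 = 11110000 → 4-byte char #2 = F0 90 80 BC.
Offset 7: leading byte 0xEF = 11101111 → 3-byte char #3 = EF 80 88.
Offset 10: leading byte 0xF0 = 11110000 → 4-byte char #4 = F0 93 8E A9.
Leading byte 0xF0 = 11110000 matches 11110xxx → 4-byte sequence.
Byte 1: 0xF0 = 11110000, payload 000 (3 bits).
Byte 2: 0x93 = 10010011 (10xxxxxx ✓), payload 010011.
Byte 3: 0x8E = 10001110 (10xxxxxx ✓), payload 001110.
Byte 4: 0xA9 = 10101001 (10xxxxxx ✓), payload 101001.
Concatenate: 000010011001110101001 = 0x133A9 (21 bits → U+133A9).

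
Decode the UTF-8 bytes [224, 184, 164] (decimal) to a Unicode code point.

Leading byte 0xE0 = 11100000 matches 1110xxxx → 3-byte sequence.
Byte 1: 0xE0 = 11100000, payload 0000 (4 bits).
Byte 2: 0xB8 = 10111000 (10xxxxxx ✓), payload 111000.
Byte 3: 0xA4 = 10100100 (10xxxxxx ✓), payload 100100.
Concatenate: 0000111000100100 = 0xE24 (16 bits → U+0E24).

U+0E24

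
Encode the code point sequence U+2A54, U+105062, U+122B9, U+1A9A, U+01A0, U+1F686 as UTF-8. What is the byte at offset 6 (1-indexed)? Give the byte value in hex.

1-indexed offset 6 is 0-indexed offset 5.
U+2A54 → 3-byte form E2 A9 94 at offsets 0–2.
U+105062 → 4-byte form F4 85 81 A2 at offsets 3–6.
Offset 5 falls in char 2's range; it's byte 3 of F4 85 81 A2 = 0x81.

0x81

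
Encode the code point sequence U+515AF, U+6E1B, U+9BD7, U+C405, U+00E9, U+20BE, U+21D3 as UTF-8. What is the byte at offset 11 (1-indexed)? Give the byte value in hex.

1-indexed offset 11 is 0-indexed offset 10.
U+515AF → 4-byte form F1 91 96 AF at offsets 0–3.
U+6E1B → 3-byte form E6 B8 9B at offsets 4–6.
U+9BD7 → 3-byte form E9 AF 97 at offsets 7–9.
U+C405 → 3-byte form EC 90 85 at offsets 10–12.
Offset 10 falls in char 4's range; it's byte 1 of EC 90 85 = 0xEC.

0xEC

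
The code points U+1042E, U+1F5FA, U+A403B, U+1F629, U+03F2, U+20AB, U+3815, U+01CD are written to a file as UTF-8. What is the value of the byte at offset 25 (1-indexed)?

1-indexed offset 25 is 0-indexed offset 24.
U+1042E → 4-byte form F0 90 90 AE at offsets 0–3.
U+1F5FA → 4-byte form F0 9F 97 BA at offsets 4–7.
U+A403B → 4-byte form F2 A4 80 BB at offsets 8–11.
U+1F629 → 4-byte form F0 9F 98 A9 at offsets 12–15.
U+03F2 → 2-byte form CF B2 at offsets 16–17.
U+20AB → 3-byte form E2 82 AB at offsets 18–20.
U+3815 → 3-byte form E3 A0 95 at offsets 21–23.
U+01CD → 2-byte form C7 8D at offsets 24–25.
Offset 24 falls in char 8's range; it's byte 1 of C7 8D = 0xC7.

0xC7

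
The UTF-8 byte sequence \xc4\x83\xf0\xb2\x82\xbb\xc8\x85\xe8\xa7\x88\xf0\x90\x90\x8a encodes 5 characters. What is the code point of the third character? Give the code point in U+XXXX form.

U+0205

Offset 0: leading byte 0xC4 = 11000100 → 2-byte char #1 = C4 83.
Offset 2: leading byte 0xF0 = 11110000 → 4-byte char #2 = F0 B2 82 BB.
Offset 6: leading byte 0xC8 = 11001000 → 2-byte char #3 = C8 85.
Leading byte 0xC8 = 11001000 matches 110xxxxx → 2-byte sequence.
Byte 1: 0xC8 = 11001000, payload 01000 (5 bits).
Byte 2: 0x85 = 10000101 (10xxxxxx ✓), payload 000101.
Concatenate: 01000000101 = 0x205 (11 bits → U+0205).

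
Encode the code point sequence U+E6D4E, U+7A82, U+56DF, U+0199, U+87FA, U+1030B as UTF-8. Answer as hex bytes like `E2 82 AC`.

U+E6D4E: 4-byte form → F3 A6 B5 8E.
U+7A82: 3-byte form → E7 AA 82.
U+56DF: 3-byte form → E5 9B 9F.
U+0199: 2-byte form → C6 99.
U+87FA: 3-byte form → E8 9F BA.
U+1030B: 4-byte form → F0 90 8C 8B.
Concatenated (19 bytes): F3 A6 B5 8E E7 AA 82 E5 9B 9F C6 99 E8 9F BA F0 90 8C 8B.

F3 A6 B5 8E E7 AA 82 E5 9B 9F C6 99 E8 9F BA F0 90 8C 8B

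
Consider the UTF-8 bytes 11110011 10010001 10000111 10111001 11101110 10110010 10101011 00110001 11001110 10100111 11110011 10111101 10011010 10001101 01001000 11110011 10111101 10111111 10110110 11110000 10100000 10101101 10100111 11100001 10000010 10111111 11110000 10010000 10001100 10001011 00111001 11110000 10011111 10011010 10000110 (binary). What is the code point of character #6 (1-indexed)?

U+0048

Offset 0: leading byte 0xF3 = 11110011 → 4-byte char #1 = F3 91 87 B9.
Offset 4: leading byte 0xEE = 11101110 → 3-byte char #2 = EE B2 AB.
Offset 7: leading byte 0x31 = 00110001 → 1-byte char #3 = 31.
Offset 8: leading byte 0xCE = 11001110 → 2-byte char #4 = CE A7.
Offset 10: leading byte 0xF3 = 11110011 → 4-byte char #5 = F3 BD 9A 8D.
Offset 14: leading byte 0x48 = 01001000 → 1-byte char #6 = 48.
Leading byte 0x48 = 01001000 matches 0xxxxxxx → 1-byte sequence.
Byte 1: 0x48 = 01001000, payload 1001000 (7 bits).
Concatenate: 1001000 = 0x48 (7 bits → U+0048).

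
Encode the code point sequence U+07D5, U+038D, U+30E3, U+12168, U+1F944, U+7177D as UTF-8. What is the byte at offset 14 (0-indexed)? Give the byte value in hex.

U+07D5 → 2-byte form DF 95 at offsets 0–1.
U+038D → 2-byte form CE 8D at offsets 2–3.
U+30E3 → 3-byte form E3 83 A3 at offsets 4–6.
U+12168 → 4-byte form F0 92 85 A8 at offsets 7–10.
U+1F944 → 4-byte form F0 9F A5 84 at offsets 11–14.
Offset 14 falls in char 5's range; it's byte 4 of F0 9F A5 84 = 0x84.

0x84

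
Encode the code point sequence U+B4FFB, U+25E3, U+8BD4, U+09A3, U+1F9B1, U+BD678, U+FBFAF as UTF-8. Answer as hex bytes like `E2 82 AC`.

F2 B4 BF BB E2 97 A3 E8 AF 94 E0 A6 A3 F0 9F A6 B1 F2 BD 99 B8 F3 BB BE AF

U+B4FFB: 4-byte form → F2 B4 BF BB.
U+25E3: 3-byte form → E2 97 A3.
U+8BD4: 3-byte form → E8 AF 94.
U+09A3: 3-byte form → E0 A6 A3.
U+1F9B1: 4-byte form → F0 9F A6 B1.
U+BD678: 4-byte form → F2 BD 99 B8.
U+FBFAF: 4-byte form → F3 BB BE AF.
Concatenated (25 bytes): F2 B4 BF BB E2 97 A3 E8 AF 94 E0 A6 A3 F0 9F A6 B1 F2 BD 99 B8 F3 BB BE AF.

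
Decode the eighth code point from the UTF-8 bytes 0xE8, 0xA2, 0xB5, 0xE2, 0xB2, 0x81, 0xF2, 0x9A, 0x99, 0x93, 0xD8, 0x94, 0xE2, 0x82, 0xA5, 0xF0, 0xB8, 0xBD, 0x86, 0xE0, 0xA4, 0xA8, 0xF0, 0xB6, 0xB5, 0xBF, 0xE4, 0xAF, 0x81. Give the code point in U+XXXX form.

Offset 0: leading byte 0xE8 = 11101000 → 3-byte char #1 = E8 A2 B5.
Offset 3: leading byte 0xE2 = 11100010 → 3-byte char #2 = E2 B2 81.
Offset 6: leading byte 0xF2 = 11110010 → 4-byte char #3 = F2 9A 99 93.
Offset 10: leading byte 0xD8 = 11011000 → 2-byte char #4 = D8 94.
Offset 12: leading byte 0xE2 = 11100010 → 3-byte char #5 = E2 82 A5.
Offset 15: leading byte 0xF0 = 11110000 → 4-byte char #6 = F0 B8 BD 86.
Offset 19: leading byte 0xE0 = 11100000 → 3-byte char #7 = E0 A4 A8.
Offset 22: leading byte 0xF0 = 11110000 → 4-byte char #8 = F0 B6 B5 BF.
Leading byte 0xF0 = 11110000 matches 11110xxx → 4-byte sequence.
Byte 1: 0xF0 = 11110000, payload 000 (3 bits).
Byte 2: 0xB6 = 10110110 (10xxxxxx ✓), payload 110110.
Byte 3: 0xB5 = 10110101 (10xxxxxx ✓), payload 110101.
Byte 4: 0xBF = 10111111 (10xxxxxx ✓), payload 111111.
Concatenate: 000110110110101111111 = 0x36D7F (21 bits → U+36D7F).

U+36D7F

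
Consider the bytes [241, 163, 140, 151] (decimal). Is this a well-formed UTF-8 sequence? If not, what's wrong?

Leading byte 0xF1 = 11110001 → 4-byte form.
Continuation bytes 0xA3=10100011, 0x8C=10001100, 0x97=10010111 all match 10xxxxxx.
Decoded value 0x63317 is ≥ 0x10000 (shortest form) and not a surrogate.

valid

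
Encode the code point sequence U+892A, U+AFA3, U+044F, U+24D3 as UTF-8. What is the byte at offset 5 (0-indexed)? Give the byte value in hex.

0xA3

U+892A → 3-byte form E8 A4 AA at offsets 0–2.
U+AFA3 → 3-byte form EA BE A3 at offsets 3–5.
Offset 5 falls in char 2's range; it's byte 3 of EA BE A3 = 0xA3.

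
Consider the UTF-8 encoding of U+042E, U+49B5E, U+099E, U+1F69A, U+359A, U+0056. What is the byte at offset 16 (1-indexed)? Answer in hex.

1-indexed offset 16 is 0-indexed offset 15.
U+042E → 2-byte form D0 AE at offsets 0–1.
U+49B5E → 4-byte form F1 89 AD 9E at offsets 2–5.
U+099E → 3-byte form E0 A6 9E at offsets 6–8.
U+1F69A → 4-byte form F0 9F 9A 9A at offsets 9–12.
U+359A → 3-byte form E3 96 9A at offsets 13–15.
Offset 15 falls in char 5's range; it's byte 3 of E3 96 9A = 0x9A.

0x9A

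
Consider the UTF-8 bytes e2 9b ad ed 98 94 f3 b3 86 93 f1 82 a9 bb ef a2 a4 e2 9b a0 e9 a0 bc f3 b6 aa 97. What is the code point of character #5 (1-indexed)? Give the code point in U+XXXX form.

Offset 0: leading byte 0xE2 = 11100010 → 3-byte char #1 = E2 9B AD.
Offset 3: leading byte 0xED = 11101101 → 3-byte char #2 = ED 98 94.
Offset 6: leading byte 0xF3 = 11110011 → 4-byte char #3 = F3 B3 86 93.
Offset 10: leading byte 0xF1 = 11110001 → 4-byte char #4 = F1 82 A9 BB.
Offset 14: leading byte 0xEF = 11101111 → 3-byte char #5 = EF A2 A4.
Leading byte 0xEF = 11101111 matches 1110xxxx → 3-byte sequence.
Byte 1: 0xEF = 11101111, payload 1111 (4 bits).
Byte 2: 0xA2 = 10100010 (10xxxxxx ✓), payload 100010.
Byte 3: 0xA4 = 10100100 (10xxxxxx ✓), payload 100100.
Concatenate: 1111100010100100 = 0xF8A4 (16 bits → U+F8A4).

U+F8A4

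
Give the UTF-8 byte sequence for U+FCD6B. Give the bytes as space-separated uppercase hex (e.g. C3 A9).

U+FCD6B = 0xFCD6B = 1035627 decimal. In range U+10000–U+10FFFF → 4-byte form: 11110xxx 10xxxxxx 10xxxxxx 10xxxxxx.
Binary (21 bits): 011111100110101101011.
Split 3+6+6+6: 011 | 111100 | 110101 | 101011.
Byte 1: 11110011 = 0xF3.
Byte 2: 10111100 = 0xBC.
Byte 3: 10110101 = 0xB5.
Byte 4: 10101011 = 0xAB.

F3 BC B5 AB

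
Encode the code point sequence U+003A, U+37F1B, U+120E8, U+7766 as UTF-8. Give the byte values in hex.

3A F0 B7 BC 9B F0 92 83 A8 E7 9D A6

U+003A: 1-byte form → 3A.
U+37F1B: 4-byte form → F0 B7 BC 9B.
U+120E8: 4-byte form → F0 92 83 A8.
U+7766: 3-byte form → E7 9D A6.
Concatenated (12 bytes): 3A F0 B7 BC 9B F0 92 83 A8 E7 9D A6.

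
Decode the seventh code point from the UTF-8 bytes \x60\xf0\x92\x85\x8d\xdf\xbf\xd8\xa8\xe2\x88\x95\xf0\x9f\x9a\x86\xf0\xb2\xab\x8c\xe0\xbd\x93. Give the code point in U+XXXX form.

Offset 0: leading byte 0x60 = 01100000 → 1-byte char #1 = 60.
Offset 1: leading byte 0xF0 = 11110000 → 4-byte char #2 = F0 92 85 8D.
Offset 5: leading byte 0xDF = 11011111 → 2-byte char #3 = DF BF.
Offset 7: leading byte 0xD8 = 11011000 → 2-byte char #4 = D8 A8.
Offset 9: leading byte 0xE2 = 11100010 → 3-byte char #5 = E2 88 95.
Offset 12: leading byte 0xF0 = 11110000 → 4-byte char #6 = F0 9F 9A 86.
Offset 16: leading byte 0xF0 = 11110000 → 4-byte char #7 = F0 B2 AB 8C.
Leading byte 0xF0 = 11110000 matches 11110xxx → 4-byte sequence.
Byte 1: 0xF0 = 11110000, payload 000 (3 bits).
Byte 2: 0xB2 = 10110010 (10xxxxxx ✓), payload 110010.
Byte 3: 0xAB = 10101011 (10xxxxxx ✓), payload 101011.
Byte 4: 0x8C = 10001100 (10xxxxxx ✓), payload 001100.
Concatenate: 000110010101011001100 = 0x32ACC (21 bits → U+32ACC).

U+32ACC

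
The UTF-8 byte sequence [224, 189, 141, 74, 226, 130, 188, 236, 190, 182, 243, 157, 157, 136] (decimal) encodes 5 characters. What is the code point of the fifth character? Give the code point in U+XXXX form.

Offset 0: leading byte 0xE0 = 11100000 → 3-byte char #1 = E0 BD 8D.
Offset 3: leading byte 0x4A = 01001010 → 1-byte char #2 = 4A.
Offset 4: leading byte 0xE2 = 11100010 → 3-byte char #3 = E2 82 BC.
Offset 7: leading byte 0xEC = 11101100 → 3-byte char #4 = EC BE B6.
Offset 10: leading byte 0xF3 = 11110011 → 4-byte char #5 = F3 9D 9D 88.
Leading byte 0xF3 = 11110011 matches 11110xxx → 4-byte sequence.
Byte 1: 0xF3 = 11110011, payload 011 (3 bits).
Byte 2: 0x9D = 10011101 (10xxxxxx ✓), payload 011101.
Byte 3: 0x9D = 10011101 (10xxxxxx ✓), payload 011101.
Byte 4: 0x88 = 10001000 (10xxxxxx ✓), payload 001000.
Concatenate: 011011101011101001000 = 0xDD748 (21 bits → U+DD748).

U+DD748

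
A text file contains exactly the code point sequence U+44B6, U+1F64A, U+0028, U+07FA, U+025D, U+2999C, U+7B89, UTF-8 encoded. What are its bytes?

E4 92 B6 F0 9F 99 8A 28 DF BA C9 9D F0 A9 A6 9C E7 AE 89

U+44B6: 3-byte form → E4 92 B6.
U+1F64A: 4-byte form → F0 9F 99 8A.
U+0028: 1-byte form → 28.
U+07FA: 2-byte form → DF BA.
U+025D: 2-byte form → C9 9D.
U+2999C: 4-byte form → F0 A9 A6 9C.
U+7B89: 3-byte form → E7 AE 89.
Concatenated (19 bytes): E4 92 B6 F0 9F 99 8A 28 DF BA C9 9D F0 A9 A6 9C E7 AE 89.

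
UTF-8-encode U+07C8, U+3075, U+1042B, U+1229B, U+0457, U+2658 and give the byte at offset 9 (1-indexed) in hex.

0xAB

1-indexed offset 9 is 0-indexed offset 8.
U+07C8 → 2-byte form DF 88 at offsets 0–1.
U+3075 → 3-byte form E3 81 B5 at offsets 2–4.
U+1042B → 4-byte form F0 90 90 AB at offsets 5–8.
Offset 8 falls in char 3's range; it's byte 4 of F0 90 90 AB = 0xAB.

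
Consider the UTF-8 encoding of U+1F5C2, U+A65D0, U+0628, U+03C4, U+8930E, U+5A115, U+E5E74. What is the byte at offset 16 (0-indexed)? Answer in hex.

0xF1

U+1F5C2 → 4-byte form F0 9F 97 82 at offsets 0–3.
U+A65D0 → 4-byte form F2 A6 97 90 at offsets 4–7.
U+0628 → 2-byte form D8 A8 at offsets 8–9.
U+03C4 → 2-byte form CF 84 at offsets 10–11.
U+8930E → 4-byte form F2 89 8C 8E at offsets 12–15.
U+5A115 → 4-byte form F1 9A 84 95 at offsets 16–19.
Offset 16 falls in char 6's range; it's byte 1 of F1 9A 84 95 = 0xF1.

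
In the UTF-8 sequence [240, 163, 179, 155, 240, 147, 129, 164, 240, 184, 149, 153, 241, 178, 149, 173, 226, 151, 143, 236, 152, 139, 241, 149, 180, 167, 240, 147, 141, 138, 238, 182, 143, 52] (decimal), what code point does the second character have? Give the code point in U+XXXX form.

Offset 0: leading byte 0xF0 = 11110000 → 4-byte char #1 = F0 A3 B3 9B.
Offset 4: leading byte 0xF0 = 11110000 → 4-byte char #2 = F0 93 81 A4.
Leading byte 0xF0 = 11110000 matches 11110xxx → 4-byte sequence.
Byte 1: 0xF0 = 11110000, payload 000 (3 bits).
Byte 2: 0x93 = 10010011 (10xxxxxx ✓), payload 010011.
Byte 3: 0x81 = 10000001 (10xxxxxx ✓), payload 000001.
Byte 4: 0xA4 = 10100100 (10xxxxxx ✓), payload 100100.
Concatenate: 000010011000001100100 = 0x13064 (21 bits → U+13064).

U+13064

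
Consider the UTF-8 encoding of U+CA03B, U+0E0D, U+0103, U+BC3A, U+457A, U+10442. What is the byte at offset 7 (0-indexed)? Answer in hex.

U+CA03B → 4-byte form F3 8A 80 BB at offsets 0–3.
U+0E0D → 3-byte form E0 B8 8D at offsets 4–6.
U+0103 → 2-byte form C4 83 at offsets 7–8.
Offset 7 falls in char 3's range; it's byte 1 of C4 83 = 0xC4.

0xC4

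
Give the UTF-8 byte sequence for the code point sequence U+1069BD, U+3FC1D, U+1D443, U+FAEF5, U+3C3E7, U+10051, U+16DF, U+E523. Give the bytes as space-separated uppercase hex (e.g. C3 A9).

U+1069BD: 4-byte form → F4 86 A6 BD.
U+3FC1D: 4-byte form → F0 BF B0 9D.
U+1D443: 4-byte form → F0 9D 91 83.
U+FAEF5: 4-byte form → F3 BA BB B5.
U+3C3E7: 4-byte form → F0 BC 8F A7.
U+10051: 4-byte form → F0 90 81 91.
U+16DF: 3-byte form → E1 9B 9F.
U+E523: 3-byte form → EE 94 A3.
Concatenated (30 bytes): F4 86 A6 BD F0 BF B0 9D F0 9D 91 83 F3 BA BB B5 F0 BC 8F A7 F0 90 81 91 E1 9B 9F EE 94 A3.

F4 86 A6 BD F0 BF B0 9D F0 9D 91 83 F3 BA BB B5 F0 BC 8F A7 F0 90 81 91 E1 9B 9F EE 94 A3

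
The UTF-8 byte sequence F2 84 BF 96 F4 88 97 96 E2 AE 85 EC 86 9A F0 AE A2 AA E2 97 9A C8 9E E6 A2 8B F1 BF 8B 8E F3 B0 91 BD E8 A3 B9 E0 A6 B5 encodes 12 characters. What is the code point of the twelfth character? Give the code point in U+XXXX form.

U+09B5

Offset 0: leading byte 0xF2 = 11110010 → 4-byte char #1 = F2 84 BF 96.
Offset 4: leading byte 0xF4 = 11110100 → 4-byte char #2 = F4 88 97 96.
Offset 8: leading byte 0xE2 = 11100010 → 3-byte char #3 = E2 AE 85.
Offset 11: leading byte 0xEC = 11101100 → 3-byte char #4 = EC 86 9A.
Offset 14: leading byte 0xF0 = 11110000 → 4-byte char #5 = F0 AE A2 AA.
Offset 18: leading byte 0xE2 = 11100010 → 3-byte char #6 = E2 97 9A.
Offset 21: leading byte 0xC8 = 11001000 → 2-byte char #7 = C8 9E.
Offset 23: leading byte 0xE6 = 11100110 → 3-byte char #8 = E6 A2 8B.
Offset 26: leading byte 0xF1 = 11110001 → 4-byte char #9 = F1 BF 8B 8E.
Offset 30: leading byte 0xF3 = 11110011 → 4-byte char #10 = F3 B0 91 BD.
Offset 34: leading byte 0xE8 = 11101000 → 3-byte char #11 = E8 A3 B9.
Offset 37: leading byte 0xE0 = 11100000 → 3-byte char #12 = E0 A6 B5.
Leading byte 0xE0 = 11100000 matches 1110xxxx → 3-byte sequence.
Byte 1: 0xE0 = 11100000, payload 0000 (4 bits).
Byte 2: 0xA6 = 10100110 (10xxxxxx ✓), payload 100110.
Byte 3: 0xB5 = 10110101 (10xxxxxx ✓), payload 110101.
Concatenate: 0000100110110101 = 0x9B5 (16 bits → U+09B5).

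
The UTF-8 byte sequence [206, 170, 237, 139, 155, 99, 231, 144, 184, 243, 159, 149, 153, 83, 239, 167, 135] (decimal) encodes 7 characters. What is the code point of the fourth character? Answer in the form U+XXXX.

U+7438

Offset 0: leading byte 0xCE = 11001110 → 2-byte char #1 = CE AA.
Offset 2: leading byte 0xED = 11101101 → 3-byte char #2 = ED 8B 9B.
Offset 5: leading byte 0x63 = 01100011 → 1-byte char #3 = 63.
Offset 6: leading byte 0xE7 = 11100111 → 3-byte char #4 = E7 90 B8.
Leading byte 0xE7 = 11100111 matches 1110xxxx → 3-byte sequence.
Byte 1: 0xE7 = 11100111, payload 0111 (4 bits).
Byte 2: 0x90 = 10010000 (10xxxxxx ✓), payload 010000.
Byte 3: 0xB8 = 10111000 (10xxxxxx ✓), payload 111000.
Concatenate: 0111010000111000 = 0x7438 (16 bits → U+7438).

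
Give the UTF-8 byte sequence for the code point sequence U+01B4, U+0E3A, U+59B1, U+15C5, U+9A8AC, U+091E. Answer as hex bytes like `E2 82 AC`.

C6 B4 E0 B8 BA E5 A6 B1 E1 97 85 F2 9A A2 AC E0 A4 9E

U+01B4: 2-byte form → C6 B4.
U+0E3A: 3-byte form → E0 B8 BA.
U+59B1: 3-byte form → E5 A6 B1.
U+15C5: 3-byte form → E1 97 85.
U+9A8AC: 4-byte form → F2 9A A2 AC.
U+091E: 3-byte form → E0 A4 9E.
Concatenated (18 bytes): C6 B4 E0 B8 BA E5 A6 B1 E1 97 85 F2 9A A2 AC E0 A4 9E.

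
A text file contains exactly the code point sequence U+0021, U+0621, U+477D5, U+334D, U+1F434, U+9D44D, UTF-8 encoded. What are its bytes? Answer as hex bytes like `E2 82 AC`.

U+0021: 1-byte form → 21.
U+0621: 2-byte form → D8 A1.
U+477D5: 4-byte form → F1 87 9F 95.
U+334D: 3-byte form → E3 8D 8D.
U+1F434: 4-byte form → F0 9F 90 B4.
U+9D44D: 4-byte form → F2 9D 91 8D.
Concatenated (18 bytes): 21 D8 A1 F1 87 9F 95 E3 8D 8D F0 9F 90 B4 F2 9D 91 8D.

21 D8 A1 F1 87 9F 95 E3 8D 8D F0 9F 90 B4 F2 9D 91 8D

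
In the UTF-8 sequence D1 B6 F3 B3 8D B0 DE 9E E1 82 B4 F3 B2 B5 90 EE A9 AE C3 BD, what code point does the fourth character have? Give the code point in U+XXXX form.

U+10B4

Offset 0: leading byte 0xD1 = 11010001 → 2-byte char #1 = D1 B6.
Offset 2: leading byte 0xF3 = 11110011 → 4-byte char #2 = F3 B3 8D B0.
Offset 6: leading byte 0xDE = 11011110 → 2-byte char #3 = DE 9E.
Offset 8: leading byte 0xE1 = 11100001 → 3-byte char #4 = E1 82 B4.
Leading byte 0xE1 = 11100001 matches 1110xxxx → 3-byte sequence.
Byte 1: 0xE1 = 11100001, payload 0001 (4 bits).
Byte 2: 0x82 = 10000010 (10xxxxxx ✓), payload 000010.
Byte 3: 0xB4 = 10110100 (10xxxxxx ✓), payload 110100.
Concatenate: 0001000010110100 = 0x10B4 (16 bits → U+10B4).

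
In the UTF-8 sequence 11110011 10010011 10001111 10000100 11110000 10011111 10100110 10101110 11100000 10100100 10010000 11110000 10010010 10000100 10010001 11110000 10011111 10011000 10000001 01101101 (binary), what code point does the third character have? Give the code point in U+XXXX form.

U+0910

Offset 0: leading byte 0xF3 = 11110011 → 4-byte char #1 = F3 93 8F 84.
Offset 4: leading byte 0xF0 = 11110000 → 4-byte char #2 = F0 9F A6 AE.
Offset 8: leading byte 0xE0 = 11100000 → 3-byte char #3 = E0 A4 90.
Leading byte 0xE0 = 11100000 matches 1110xxxx → 3-byte sequence.
Byte 1: 0xE0 = 11100000, payload 0000 (4 bits).
Byte 2: 0xA4 = 10100100 (10xxxxxx ✓), payload 100100.
Byte 3: 0x90 = 10010000 (10xxxxxx ✓), payload 010000.
Concatenate: 0000100100010000 = 0x910 (16 bits → U+0910).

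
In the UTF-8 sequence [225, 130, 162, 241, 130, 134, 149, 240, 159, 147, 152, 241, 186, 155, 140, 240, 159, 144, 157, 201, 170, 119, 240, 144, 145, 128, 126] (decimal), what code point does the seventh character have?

Offset 0: leading byte 0xE1 = 11100001 → 3-byte char #1 = E1 82 A2.
Offset 3: leading byte 0xF1 = 11110001 → 4-byte char #2 = F1 82 86 95.
Offset 7: leading byte 0xF0 = 11110000 → 4-byte char #3 = F0 9F 93 98.
Offset 11: leading byte 0xF1 = 11110001 → 4-byte char #4 = F1 BA 9B 8C.
Offset 15: leading byte 0xF0 = 11110000 → 4-byte char #5 = F0 9F 90 9D.
Offset 19: leading byte 0xC9 = 11001001 → 2-byte char #6 = C9 AA.
Offset 21: leading byte 0x77 = 01110111 → 1-byte char #7 = 77.
Leading byte 0x77 = 01110111 matches 0xxxxxxx → 1-byte sequence.
Byte 1: 0x77 = 01110111, payload 1110111 (7 bits).
Concatenate: 1110111 = 0x77 (7 bits → U+0077).

U+0077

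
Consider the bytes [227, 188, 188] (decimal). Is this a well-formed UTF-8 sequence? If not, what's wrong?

valid

Leading byte 0xE3 = 11100011 → 3-byte form.
Continuation bytes 0xBC=10111100, 0xBC=10111100 all match 10xxxxxx.
Decoded value 0x3F3C is ≥ 0x800 (shortest form) and not a surrogate.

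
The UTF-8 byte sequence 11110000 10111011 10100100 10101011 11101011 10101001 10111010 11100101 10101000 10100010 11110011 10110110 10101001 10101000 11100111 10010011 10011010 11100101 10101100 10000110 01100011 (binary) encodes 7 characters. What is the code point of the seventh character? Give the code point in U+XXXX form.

U+0063

Offset 0: leading byte 0xF0 = 11110000 → 4-byte char #1 = F0 BB A4 AB.
Offset 4: leading byte 0xEB = 11101011 → 3-byte char #2 = EB A9 BA.
Offset 7: leading byte 0xE5 = 11100101 → 3-byte char #3 = E5 A8 A2.
Offset 10: leading byte 0xF3 = 11110011 → 4-byte char #4 = F3 B6 A9 A8.
Offset 14: leading byte 0xE7 = 11100111 → 3-byte char #5 = E7 93 9A.
Offset 17: leading byte 0xE5 = 11100101 → 3-byte char #6 = E5 AC 86.
Offset 20: leading byte 0x63 = 01100011 → 1-byte char #7 = 63.
Leading byte 0x63 = 01100011 matches 0xxxxxxx → 1-byte sequence.
Byte 1: 0x63 = 01100011, payload 1100011 (7 bits).
Concatenate: 1100011 = 0x63 (7 bits → U+0063).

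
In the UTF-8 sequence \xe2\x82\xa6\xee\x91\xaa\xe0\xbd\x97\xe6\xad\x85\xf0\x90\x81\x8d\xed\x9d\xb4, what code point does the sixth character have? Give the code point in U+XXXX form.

Offset 0: leading byte 0xE2 = 11100010 → 3-byte char #1 = E2 82 A6.
Offset 3: leading byte 0xEE = 11101110 → 3-byte char #2 = EE 91 AA.
Offset 6: leading byte 0xE0 = 11100000 → 3-byte char #3 = E0 BD 97.
Offset 9: leading byte 0xE6 = 11100110 → 3-byte char #4 = E6 AD 85.
Offset 12: leading byte 0xF0 = 11110000 → 4-byte char #5 = F0 90 81 8D.
Offset 16: leading byte 0xED = 11101101 → 3-byte char #6 = ED 9D B4.
Leading byte 0xED = 11101101 matches 1110xxxx → 3-byte sequence.
Byte 1: 0xED = 11101101, payload 1101 (4 bits).
Byte 2: 0x9D = 10011101 (10xxxxxx ✓), payload 011101.
Byte 3: 0xB4 = 10110100 (10xxxxxx ✓), payload 110100.
Concatenate: 1101011101110100 = 0xD774 (16 bits → U+D774).

U+D774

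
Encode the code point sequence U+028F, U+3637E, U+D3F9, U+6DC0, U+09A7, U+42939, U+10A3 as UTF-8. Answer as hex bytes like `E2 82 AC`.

CA 8F F0 B6 8D BE ED 8F B9 E6 B7 80 E0 A6 A7 F1 82 A4 B9 E1 82 A3

U+028F: 2-byte form → CA 8F.
U+3637E: 4-byte form → F0 B6 8D BE.
U+D3F9: 3-byte form → ED 8F B9.
U+6DC0: 3-byte form → E6 B7 80.
U+09A7: 3-byte form → E0 A6 A7.
U+42939: 4-byte form → F1 82 A4 B9.
U+10A3: 3-byte form → E1 82 A3.
Concatenated (22 bytes): CA 8F F0 B6 8D BE ED 8F B9 E6 B7 80 E0 A6 A7 F1 82 A4 B9 E1 82 A3.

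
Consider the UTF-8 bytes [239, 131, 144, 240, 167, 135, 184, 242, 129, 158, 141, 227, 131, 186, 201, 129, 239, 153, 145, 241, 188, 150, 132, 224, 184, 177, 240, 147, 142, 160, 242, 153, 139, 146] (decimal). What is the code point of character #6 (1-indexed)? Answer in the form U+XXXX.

Offset 0: leading byte 0xEF = 11101111 → 3-byte char #1 = EF 83 90.
Offset 3: leading byte 0xF0 = 11110000 → 4-byte char #2 = F0 A7 87 B8.
Offset 7: leading byte 0xF2 = 11110010 → 4-byte char #3 = F2 81 9E 8D.
Offset 11: leading byte 0xE3 = 11100011 → 3-byte char #4 = E3 83 BA.
Offset 14: leading byte 0xC9 = 11001001 → 2-byte char #5 = C9 81.
Offset 16: leading byte 0xEF = 11101111 → 3-byte char #6 = EF 99 91.
Leading byte 0xEF = 11101111 matches 1110xxxx → 3-byte sequence.
Byte 1: 0xEF = 11101111, payload 1111 (4 bits).
Byte 2: 0x99 = 10011001 (10xxxxxx ✓), payload 011001.
Byte 3: 0x91 = 10010001 (10xxxxxx ✓), payload 010001.
Concatenate: 1111011001010001 = 0xF651 (16 bits → U+F651).

U+F651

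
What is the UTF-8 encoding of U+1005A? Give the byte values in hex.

U+1005A = 0x1005A = 65626 decimal. In range U+10000–U+10FFFF → 4-byte form: 11110xxx 10xxxxxx 10xxxxxx 10xxxxxx.
Binary (21 bits): 000010000000001011010.
Split 3+6+6+6: 000 | 010000 | 000001 | 011010.
Byte 1: 11110000 = 0xF0.
Byte 2: 10010000 = 0x90.
Byte 3: 10000001 = 0x81.
Byte 4: 10011010 = 0x9A.

F0 90 81 9A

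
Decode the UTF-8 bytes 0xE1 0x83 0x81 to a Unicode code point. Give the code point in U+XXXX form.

U+10C1

Leading byte 0xE1 = 11100001 matches 1110xxxx → 3-byte sequence.
Byte 1: 0xE1 = 11100001, payload 0001 (4 bits).
Byte 2: 0x83 = 10000011 (10xxxxxx ✓), payload 000011.
Byte 3: 0x81 = 10000001 (10xxxxxx ✓), payload 000001.
Concatenate: 0001000011000001 = 0x10C1 (16 bits → U+10C1).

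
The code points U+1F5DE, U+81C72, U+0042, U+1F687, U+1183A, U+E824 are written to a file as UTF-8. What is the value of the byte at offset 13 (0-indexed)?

U+1F5DE → 4-byte form F0 9F 97 9E at offsets 0–3.
U+81C72 → 4-byte form F2 81 B1 B2 at offsets 4–7.
U+0042 → 1-byte form 42 at offsets 8–8.
U+1F687 → 4-byte form F0 9F 9A 87 at offsets 9–12.
U+1183A → 4-byte form F0 91 A0 BA at offsets 13–16.
Offset 13 falls in char 5's range; it's byte 1 of F0 91 A0 BA = 0xF0.

0xF0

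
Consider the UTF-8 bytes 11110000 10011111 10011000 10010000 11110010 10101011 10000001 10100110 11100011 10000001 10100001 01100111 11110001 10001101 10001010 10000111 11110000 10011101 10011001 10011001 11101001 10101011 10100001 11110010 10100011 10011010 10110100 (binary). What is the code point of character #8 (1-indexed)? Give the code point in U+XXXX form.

U+A36B4

Offset 0: leading byte 0xF0 = 11110000 → 4-byte char #1 = F0 9F 98 90.
Offset 4: leading byte 0xF2 = 11110010 → 4-byte char #2 = F2 AB 81 A6.
Offset 8: leading byte 0xE3 = 11100011 → 3-byte char #3 = E3 81 A1.
Offset 11: leading byte 0x67 = 01100111 → 1-byte char #4 = 67.
Offset 12: leading byte 0xF1 = 11110001 → 4-byte char #5 = F1 8D 8A 87.
Offset 16: leading byte 0xF0 = 11110000 → 4-byte char #6 = F0 9D 99 99.
Offset 20: leading byte 0xE9 = 11101001 → 3-byte char #7 = E9 AB A1.
Offset 23: leading byte 0xF2 = 11110010 → 4-byte char #8 = F2 A3 9A B4.
Leading byte 0xF2 = 11110010 matches 11110xxx → 4-byte sequence.
Byte 1: 0xF2 = 11110010, payload 010 (3 bits).
Byte 2: 0xA3 = 10100011 (10xxxxxx ✓), payload 100011.
Byte 3: 0x9A = 10011010 (10xxxxxx ✓), payload 011010.
Byte 4: 0xB4 = 10110100 (10xxxxxx ✓), payload 110100.
Concatenate: 010100011011010110100 = 0xA36B4 (21 bits → U+A36B4).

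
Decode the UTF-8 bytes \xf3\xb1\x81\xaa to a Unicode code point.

U+F106A

Leading byte 0xF3 = 11110011 matches 11110xxx → 4-byte sequence.
Byte 1: 0xF3 = 11110011, payload 011 (3 bits).
Byte 2: 0xB1 = 10110001 (10xxxxxx ✓), payload 110001.
Byte 3: 0x81 = 10000001 (10xxxxxx ✓), payload 000001.
Byte 4: 0xAA = 10101010 (10xxxxxx ✓), payload 101010.
Concatenate: 011110001000001101010 = 0xF106A (21 bits → U+F106A).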